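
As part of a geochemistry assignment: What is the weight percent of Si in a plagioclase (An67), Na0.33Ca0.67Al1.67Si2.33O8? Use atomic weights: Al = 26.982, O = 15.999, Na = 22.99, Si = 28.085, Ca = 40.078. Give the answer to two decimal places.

Formula mass = 0.33*22.99 + 0.67*40.078 + 1.67*26.982 + 2.33*28.085 + 8*15.999 = 272.929 g/mol, of which 65.438 g is Si.
So Si makes up 65.438/272.929 = 0.2398 of the mass, i.e. 23.98%.

23.98 wt%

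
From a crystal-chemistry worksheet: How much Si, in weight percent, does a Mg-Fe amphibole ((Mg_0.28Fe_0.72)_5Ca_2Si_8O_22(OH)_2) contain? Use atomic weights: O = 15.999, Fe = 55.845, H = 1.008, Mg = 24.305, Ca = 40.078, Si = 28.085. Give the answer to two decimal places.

M((Mg_0.28Fe_0.72)_5Ca_2Si_8O_22(OH)_2) = 925.897 g/mol.
Si contributes 8 × 28.085 = 224.680 g per mole.
224.680/925.897 = 0.2427 → 24.27%.

24.27 weight percent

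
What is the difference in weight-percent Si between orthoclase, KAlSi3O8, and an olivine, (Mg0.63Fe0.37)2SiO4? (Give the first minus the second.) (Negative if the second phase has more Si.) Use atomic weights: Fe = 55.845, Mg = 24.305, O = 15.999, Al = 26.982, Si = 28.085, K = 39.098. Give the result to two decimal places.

Si in KAlSi3O8: molar mass 278.327 g/mol; 3×28.085 = 84.255 g → 30.27 wt%.
Si in (Mg0.63Fe0.37)2SiO4: molar mass 164.031 g/mol; 1×28.085 = 28.085 g → 17.12 wt%.
Difference = 30.27 − 17.12 = 13.15 percentage points.

13.15 percentage points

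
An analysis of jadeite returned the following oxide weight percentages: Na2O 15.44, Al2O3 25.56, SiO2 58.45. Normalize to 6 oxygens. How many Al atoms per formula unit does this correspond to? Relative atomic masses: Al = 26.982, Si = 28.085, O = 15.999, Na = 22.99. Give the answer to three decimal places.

1.021 Al apfu

Na2O (M=61.979): mol = 0.24912; Na = 0.49824, O = 0.24912.
Al2O3 (M=101.961): mol = 0.25068; Al = 0.50136, O = 0.75204.
SiO2 (M=60.083): mol = 0.97282; Si = 0.97282, O = 1.94564.
ΣO = 2.94680; factor = 6/ΣO = 2.03611.
Al apfu = 0.50136 × 2.03611 = 1.021.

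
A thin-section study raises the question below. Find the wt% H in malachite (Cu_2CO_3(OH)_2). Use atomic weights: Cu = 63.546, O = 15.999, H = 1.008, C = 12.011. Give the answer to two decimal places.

0.91 mass %

Formula mass = 2×63.546 + 1×12.011 + 5×15.999 + 2×1.008 = 221.114 g/mol, of which 2.016 g is H.
So H makes up 2.016/221.114 = 0.0091 of the mass, i.e. 0.91%.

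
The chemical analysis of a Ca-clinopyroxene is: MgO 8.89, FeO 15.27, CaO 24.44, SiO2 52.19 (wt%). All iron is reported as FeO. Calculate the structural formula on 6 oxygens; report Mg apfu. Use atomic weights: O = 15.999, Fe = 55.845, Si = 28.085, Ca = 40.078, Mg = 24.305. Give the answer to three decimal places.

0.508 Mg apfu

MgO (M=40.304): mol = 0.22057; Mg = 0.22057, O = 0.22057.
FeO (M=71.844): mol = 0.21254; Fe = 0.21254, O = 0.21254.
CaO (M=56.077): mol = 0.43583; Ca = 0.43583, O = 0.43583.
SiO2 (M=60.083): mol = 0.86863; Si = 0.86863, O = 1.73726.
ΣO = 2.60620; factor = 6/ΣO = 2.30220.
Mg apfu = 0.22057 × 2.30220 = 0.508.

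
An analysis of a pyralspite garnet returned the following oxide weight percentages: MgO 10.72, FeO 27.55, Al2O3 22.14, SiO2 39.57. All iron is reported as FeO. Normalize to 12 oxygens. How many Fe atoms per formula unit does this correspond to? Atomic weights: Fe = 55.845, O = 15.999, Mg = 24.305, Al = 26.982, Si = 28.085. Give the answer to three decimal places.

1.758 Fe apfu

10.72 wt% MgO ÷ 40.304 g/mol = 0.26598 mol, giving 0.26598 Mg and 0.26598 O.
27.55 wt% FeO ÷ 71.844 g/mol = 0.38347 mol, giving 0.38347 Fe and 0.38347 O.
22.14 wt% Al2O3 ÷ 101.961 g/mol = 0.21714 mol, giving 0.43428 Al and 0.65142 O.
39.57 wt% SiO2 ÷ 60.083 g/mol = 0.65859 mol, giving 0.65859 Si and 1.31718 O.
Oxygen sums to 2.61805; scaling by 12/2.61805 = 4.58356 puts the formula on 12 O.
Fe: 0.38347 × 4.58356 = 1.758 atoms per formula unit.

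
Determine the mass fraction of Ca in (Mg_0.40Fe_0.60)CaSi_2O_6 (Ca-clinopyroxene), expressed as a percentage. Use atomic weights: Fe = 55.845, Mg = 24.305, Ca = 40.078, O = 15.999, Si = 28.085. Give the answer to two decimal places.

17.02 wt%

M((Mg_0.40Fe_0.60)CaSi_2O_6) = 235.471 g/mol.
Ca contributes 1 × 40.078 = 40.078 g per mole.
40.078/235.471 = 0.1702 → 17.02%.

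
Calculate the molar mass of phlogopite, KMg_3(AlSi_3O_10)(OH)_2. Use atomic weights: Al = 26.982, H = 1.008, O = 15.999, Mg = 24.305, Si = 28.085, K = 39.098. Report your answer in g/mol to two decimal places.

417.25 g/mol

K: 1 × 39.098 = 39.0980
Mg: 3 × 24.305 = 72.9150
Al: 1 × 26.982 = 26.9820
Si: 3 × 28.085 = 84.2550
O: 12 × 15.999 = 191.9880
H: 2 × 1.008 = 2.0160
Summing the contributions gives the formula mass.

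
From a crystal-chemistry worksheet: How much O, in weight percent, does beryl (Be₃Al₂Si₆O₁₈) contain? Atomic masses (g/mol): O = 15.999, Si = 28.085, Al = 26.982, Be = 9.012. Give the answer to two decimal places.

53.58 weight percent

Formula mass = 3×9.012 + 2×26.982 + 6×28.085 + 18×15.999 = 537.492 g/mol, of which 287.982 g is O.
So O makes up 287.982/537.492 = 0.5358 of the mass, i.e. 53.58%.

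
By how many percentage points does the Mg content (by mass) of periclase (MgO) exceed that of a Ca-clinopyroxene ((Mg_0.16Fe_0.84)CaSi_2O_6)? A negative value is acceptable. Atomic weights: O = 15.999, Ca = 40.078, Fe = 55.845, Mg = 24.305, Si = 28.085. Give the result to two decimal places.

First mineral: 24.305 g Mg in 40.304 g formula = 60.30 wt% Mg.
Second mineral: 3.889 g Mg in 243.041 g formula = 1.60 wt% Mg.
60.30% − 1.60% gives a difference of 58.70 percentage points.

58.70 percentage points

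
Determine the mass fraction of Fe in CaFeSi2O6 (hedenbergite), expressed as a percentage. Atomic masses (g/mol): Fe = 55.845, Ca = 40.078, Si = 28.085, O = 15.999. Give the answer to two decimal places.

Molar mass of CaFeSi2O6: 1×40.078 + 1×55.845 + 2×28.085 + 6×15.999 = 248.087 g/mol.
Mass of Fe per formula unit: 1 × 55.845 = 55.845 g.
Weight fraction Fe = 55.845 / 248.087 = 0.2251.

22.51 weight percent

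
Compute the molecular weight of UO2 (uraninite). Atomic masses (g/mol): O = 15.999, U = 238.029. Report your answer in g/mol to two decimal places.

270.03 g/mol

U: 1 × 238.029 = 238.0290
O: 2 × 15.999 = 31.9980
Summing the contributions gives the formula mass.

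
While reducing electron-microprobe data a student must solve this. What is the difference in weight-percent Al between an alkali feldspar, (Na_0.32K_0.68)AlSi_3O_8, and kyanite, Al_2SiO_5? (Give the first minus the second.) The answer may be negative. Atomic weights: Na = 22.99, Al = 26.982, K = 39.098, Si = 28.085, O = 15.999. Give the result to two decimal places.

M((Na_0.32K_0.68)AlSi_3O_8) = 273.172 g/mol, so wt% Al = 26.982/273.172 × 100 = 9.88%.
M(Al_2SiO_5) = 162.044 g/mol, so wt% Al = 53.964/162.044 × 100 = 33.30%.
9.88 − 33.30 = -23.42 pp.

-23.42 percentage points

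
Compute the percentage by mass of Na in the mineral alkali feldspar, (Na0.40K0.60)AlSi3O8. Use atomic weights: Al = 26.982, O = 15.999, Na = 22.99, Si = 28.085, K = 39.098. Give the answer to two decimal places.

Molar mass of (Na0.40K0.60)AlSi3O8: 0.40×22.99 + 0.60×39.098 + 1×26.982 + 3×28.085 + 8×15.999 = 271.884 g/mol.
Mass of Na per formula unit: 0.40 × 22.99 = 9.196 g.
Weight fraction Na = 9.196 / 271.884 = 0.0338.

3.38 weight percent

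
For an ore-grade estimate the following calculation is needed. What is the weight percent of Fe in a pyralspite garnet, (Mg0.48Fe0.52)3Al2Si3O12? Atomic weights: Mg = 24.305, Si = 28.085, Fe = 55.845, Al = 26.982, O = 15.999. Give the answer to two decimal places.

19.26 mass %

Formula mass = 1.44×24.305 + 1.56×55.845 + 2×26.982 + 3×28.085 + 12×15.999 = 452.324 g/mol, of which 87.118 g is Fe.
So Fe makes up 87.118/452.324 = 0.1926 of the mass, i.e. 19.26%.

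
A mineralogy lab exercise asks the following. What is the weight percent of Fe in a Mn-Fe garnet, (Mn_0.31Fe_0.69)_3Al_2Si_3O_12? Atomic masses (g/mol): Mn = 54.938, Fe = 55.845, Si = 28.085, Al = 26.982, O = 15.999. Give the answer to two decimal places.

M((Mn_0.31Fe_0.69)_3Al_2Si_3O_12) = 496.898 g/mol.
Fe contributes 2.07 × 55.845 = 115.599 g per mole.
115.599/496.898 = 0.2326 → 23.26%.

23.26 mass %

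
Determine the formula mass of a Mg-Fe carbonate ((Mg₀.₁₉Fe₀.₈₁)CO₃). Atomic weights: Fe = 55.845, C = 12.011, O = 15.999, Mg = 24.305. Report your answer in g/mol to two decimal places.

M = 0.19(24.305) + 0.81(55.845) + 1(12.011) + 3(15.999)

109.86 g/mol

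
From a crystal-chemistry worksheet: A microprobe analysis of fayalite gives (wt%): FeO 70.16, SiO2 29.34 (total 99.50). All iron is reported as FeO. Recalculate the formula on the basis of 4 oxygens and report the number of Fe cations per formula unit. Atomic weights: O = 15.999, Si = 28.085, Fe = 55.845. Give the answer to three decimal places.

2.000 Fe apfu

FeO (M=71.844): mol = 0.97656; Fe = 0.97656, O = 0.97656.
SiO2 (M=60.083): mol = 0.48832; Si = 0.48832, O = 0.97664.
ΣO = 1.95320; factor = 4/ΣO = 2.04792.
Fe apfu = 0.97656 × 2.04792 = 2.000.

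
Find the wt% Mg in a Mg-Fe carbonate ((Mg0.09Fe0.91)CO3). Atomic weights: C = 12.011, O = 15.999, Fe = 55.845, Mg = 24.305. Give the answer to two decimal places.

1.94 wt%

Molar mass of (Mg0.09Fe0.91)CO3: 0.09·24.305 + 0.91·55.845 + 1·12.011 + 3·15.999 = 113.014 g/mol.
Mass of Mg per formula unit: 0.09 × 24.305 = 2.187 g.
Weight fraction Mg = 2.187 / 113.014 = 0.0194.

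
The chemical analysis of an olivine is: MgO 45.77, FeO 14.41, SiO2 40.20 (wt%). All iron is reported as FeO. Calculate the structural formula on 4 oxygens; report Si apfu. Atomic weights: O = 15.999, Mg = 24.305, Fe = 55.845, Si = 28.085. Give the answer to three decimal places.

1.001 Si apfu

MgO: 45.77/40.304 = 1.13562 mol → 1.13562 mol Mg, 1.13562 mol O.
FeO: 14.41/71.844 = 0.20057 mol → 0.20057 mol Fe, 0.20057 mol O.
SiO2: 40.20/60.083 = 0.66907 mol → 0.66907 mol Si, 1.33814 mol O.
Total oxygen = 2.67433 mol. Normalization factor = 4/2.67433 = 1.49570.
Si per 4 O = 0.66907 × 1.49570 = 1.001.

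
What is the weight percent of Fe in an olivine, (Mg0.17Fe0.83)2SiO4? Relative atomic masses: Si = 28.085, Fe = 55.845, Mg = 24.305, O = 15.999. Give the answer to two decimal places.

Molar mass of (Mg0.17Fe0.83)2SiO4: 0.34×24.305 + 1.66×55.845 + 1×28.085 + 4×15.999 = 193.047 g/mol.
Mass of Fe per formula unit: 1.66 × 55.845 = 92.703 g.
Weight fraction Fe = 92.703 / 193.047 = 0.4802.

48.02 mass %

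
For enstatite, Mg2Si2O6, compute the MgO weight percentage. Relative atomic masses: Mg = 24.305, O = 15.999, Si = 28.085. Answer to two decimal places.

40.15 wt%

M(Mg2Si2O6) = 200.774 g/mol; M(MgO) = 40.304 g/mol.
Moles MgO per formula unit = 2 Mg ÷ 1 = 2.0000.
MgO fraction = (2.0000 × 40.304) / 200.774 = 80.608/200.774 = 0.4015.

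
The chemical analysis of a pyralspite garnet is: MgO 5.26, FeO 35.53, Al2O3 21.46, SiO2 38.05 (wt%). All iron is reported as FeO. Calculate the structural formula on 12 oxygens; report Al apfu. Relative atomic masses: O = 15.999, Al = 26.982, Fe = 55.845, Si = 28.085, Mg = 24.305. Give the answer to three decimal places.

2.002 Al apfu

5.26 wt% MgO ÷ 40.304 g/mol = 0.13051 mol, giving 0.13051 Mg and 0.13051 O.
35.53 wt% FeO ÷ 71.844 g/mol = 0.49454 mol, giving 0.49454 Fe and 0.49454 O.
21.46 wt% Al2O3 ÷ 101.961 g/mol = 0.21047 mol, giving 0.42094 Al and 0.63141 O.
38.05 wt% SiO2 ÷ 60.083 g/mol = 0.63329 mol, giving 0.63329 Si and 1.26658 O.
Oxygen sums to 2.52304; scaling by 12/2.52304 = 4.75617 puts the formula on 12 O.
Al: 0.42094 × 4.75617 = 2.002 atoms per formula unit.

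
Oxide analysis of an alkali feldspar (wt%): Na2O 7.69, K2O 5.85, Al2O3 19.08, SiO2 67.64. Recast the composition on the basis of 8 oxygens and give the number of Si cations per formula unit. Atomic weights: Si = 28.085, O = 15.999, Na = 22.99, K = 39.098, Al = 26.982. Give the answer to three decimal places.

3.003 Si apfu

Na2O: 7.69/61.979 = 0.12407 mol → 0.24814 mol Na, 0.12407 mol O.
K2O: 5.85/94.195 = 0.06211 mol → 0.12422 mol K, 0.06211 mol O.
Al2O3: 19.08/101.961 = 0.18713 mol → 0.37426 mol Al, 0.56139 mol O.
SiO2: 67.64/60.083 = 1.12578 mol → 1.12578 mol Si, 2.25156 mol O.
Total oxygen = 2.99913 mol. Normalization factor = 8/2.99913 = 2.66744.
Si per 8 O = 1.12578 × 2.66744 = 3.003.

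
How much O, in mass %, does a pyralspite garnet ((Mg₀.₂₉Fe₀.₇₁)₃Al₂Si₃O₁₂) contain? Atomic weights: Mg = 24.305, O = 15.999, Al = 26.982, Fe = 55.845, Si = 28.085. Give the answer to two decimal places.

Formula mass = 0.87*24.305 + 2.13*55.845 + 2*26.982 + 3*28.085 + 12*15.999 = 470.302 g/mol, of which 191.988 g is O.
So O makes up 191.988/470.302 = 0.4082 of the mass, i.e. 40.82%.

40.82 mass %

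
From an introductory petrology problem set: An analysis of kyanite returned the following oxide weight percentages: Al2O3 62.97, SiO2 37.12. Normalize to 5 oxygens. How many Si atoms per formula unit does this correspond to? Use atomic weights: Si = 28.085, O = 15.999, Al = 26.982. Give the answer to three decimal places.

1.000 Si apfu

Al2O3: 62.97/101.961 = 0.61759 mol → 1.23518 mol Al, 1.85277 mol O.
SiO2: 37.12/60.083 = 0.61781 mol → 0.61781 mol Si, 1.23562 mol O.
Total oxygen = 3.08839 mol. Normalization factor = 5/3.08839 = 1.61897.
Si per 5 O = 0.61781 × 1.61897 = 1.000.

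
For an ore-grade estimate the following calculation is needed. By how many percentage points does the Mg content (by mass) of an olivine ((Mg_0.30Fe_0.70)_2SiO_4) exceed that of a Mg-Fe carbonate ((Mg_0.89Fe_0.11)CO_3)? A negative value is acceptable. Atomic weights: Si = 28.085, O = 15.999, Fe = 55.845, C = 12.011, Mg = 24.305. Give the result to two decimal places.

-16.75 percentage points

M((Mg_0.30Fe_0.70)_2SiO_4) = 184.847 g/mol, so wt% Mg = 14.583/184.847 × 100 = 7.89%.
M((Mg_0.89Fe_0.11)CO_3) = 87.782 g/mol, so wt% Mg = 21.631/87.782 × 100 = 24.64%.
7.89 − 24.64 = -16.75 pp.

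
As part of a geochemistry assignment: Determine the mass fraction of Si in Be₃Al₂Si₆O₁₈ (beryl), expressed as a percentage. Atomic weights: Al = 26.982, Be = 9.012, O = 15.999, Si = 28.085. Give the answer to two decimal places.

31.35 weight percent

Formula mass = 3×9.012 + 2×26.982 + 6×28.085 + 18×15.999 = 537.492 g/mol, of which 168.510 g is Si.
So Si makes up 168.510/537.492 = 0.3135 of the mass, i.e. 31.35%.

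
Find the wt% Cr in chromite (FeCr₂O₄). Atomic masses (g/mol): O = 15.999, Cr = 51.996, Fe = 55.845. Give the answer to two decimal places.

46.46 weight percent

M(FeCr₂O₄) = 223.833 g/mol.
Cr contributes 2 × 51.996 = 103.992 g per mole.
103.992/223.833 = 0.4646 → 46.46%.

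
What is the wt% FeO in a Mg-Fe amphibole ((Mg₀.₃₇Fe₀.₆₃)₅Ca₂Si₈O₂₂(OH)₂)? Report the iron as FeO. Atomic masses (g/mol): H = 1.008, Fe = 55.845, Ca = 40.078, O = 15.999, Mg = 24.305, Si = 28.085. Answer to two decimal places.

24.82 wt%

Molar mass of (Mg₀.₃₇Fe₀.₆₃)₅Ca₂Si₈O₂₂(OH)₂ = 1.85×24.305 + 3.15×55.845 + 2×40.078 + 8×28.085 + 24×15.999 + 2×1.008 = 911.704 g/mol.
Each formula unit contains 3.15 Fe, equivalent to 3.15/1 = 3.1500 mol FeO.
M(FeO) = 1×55.845 + 1×15.999 = 71.844 g/mol.
Mass of FeO per formula unit = 3.1500 × 71.844 = 226.309 g.
FeO wt% = 226.309 / 911.704 × 100 = 24.82%.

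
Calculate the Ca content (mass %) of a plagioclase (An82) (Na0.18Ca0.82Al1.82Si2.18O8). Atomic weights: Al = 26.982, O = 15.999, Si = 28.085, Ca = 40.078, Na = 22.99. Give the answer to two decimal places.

11.94 mass %

Molar mass of Na0.18Ca0.82Al1.82Si2.18O8: 0.18*22.99 + 0.82*40.078 + 1.82*26.982 + 2.18*28.085 + 8*15.999 = 275.327 g/mol.
Mass of Ca per formula unit: 0.82 × 40.078 = 32.864 g.
Weight fraction Ca = 32.864 / 275.327 = 0.1194.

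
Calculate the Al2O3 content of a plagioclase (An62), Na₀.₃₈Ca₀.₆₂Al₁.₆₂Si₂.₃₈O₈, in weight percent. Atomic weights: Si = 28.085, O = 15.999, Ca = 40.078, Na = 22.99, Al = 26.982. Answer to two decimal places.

30.35 wt%

M(Na₀.₃₈Ca₀.₆₂Al₁.₆₂Si₂.₃₈O₈) = 272.130 g/mol; M(Al2O3) = 101.961 g/mol.
Moles Al2O3 per formula unit = 1.62 Al ÷ 2 = 0.8100.
Al2O3 fraction = (0.8100 × 101.961) / 272.130 = 82.588/272.130 = 0.3035.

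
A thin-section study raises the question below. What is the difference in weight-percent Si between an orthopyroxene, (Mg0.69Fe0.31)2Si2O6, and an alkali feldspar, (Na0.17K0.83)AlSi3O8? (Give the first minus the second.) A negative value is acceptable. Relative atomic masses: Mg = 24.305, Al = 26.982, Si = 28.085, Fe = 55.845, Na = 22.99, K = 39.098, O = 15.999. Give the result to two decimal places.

-5.08 percentage points

M((Mg0.69Fe0.31)2Si2O6) = 220.329 g/mol, so wt% Si = 56.170/220.329 × 100 = 25.49%.
M((Na0.17K0.83)AlSi3O8) = 275.589 g/mol, so wt% Si = 84.255/275.589 × 100 = 30.57%.
25.49 − 30.57 = -5.08 pp.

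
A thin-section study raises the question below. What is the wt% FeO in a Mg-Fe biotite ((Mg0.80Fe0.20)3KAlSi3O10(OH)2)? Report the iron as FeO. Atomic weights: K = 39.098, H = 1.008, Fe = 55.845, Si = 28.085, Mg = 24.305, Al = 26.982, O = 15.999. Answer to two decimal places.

9.88 wt%

M((Mg0.80Fe0.20)3KAlSi3O10(OH)2) = 436.178 g/mol; M(FeO) = 71.844 g/mol.
Moles FeO per formula unit = 0.60 Fe ÷ 1 = 0.6000.
FeO fraction = (0.6000 × 71.844) / 436.178 = 43.106/436.178 = 0.0988.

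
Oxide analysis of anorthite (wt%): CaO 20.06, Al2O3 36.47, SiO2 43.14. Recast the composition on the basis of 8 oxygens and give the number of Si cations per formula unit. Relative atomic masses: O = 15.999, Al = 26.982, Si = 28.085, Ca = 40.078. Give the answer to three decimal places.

CaO: 20.06/56.077 = 0.35772 mol → 0.35772 mol Ca, 0.35772 mol O.
Al2O3: 36.47/101.961 = 0.35769 mol → 0.71538 mol Al, 1.07307 mol O.
SiO2: 43.14/60.083 = 0.71801 mol → 0.71801 mol Si, 1.43602 mol O.
Total oxygen = 2.86681 mol. Normalization factor = 8/2.86681 = 2.79056.
Si per 8 O = 0.71801 × 2.79056 = 2.004.

2.004 Si apfu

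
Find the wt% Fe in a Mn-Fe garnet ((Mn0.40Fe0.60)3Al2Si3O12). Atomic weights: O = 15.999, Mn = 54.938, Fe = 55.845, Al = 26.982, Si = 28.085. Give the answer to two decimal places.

M((Mn0.40Fe0.60)3Al2Si3O12) = 496.654 g/mol.
Fe contributes 1.80 × 55.845 = 100.521 g per mole.
100.521/496.654 = 0.2024 → 20.24%.

20.24 wt%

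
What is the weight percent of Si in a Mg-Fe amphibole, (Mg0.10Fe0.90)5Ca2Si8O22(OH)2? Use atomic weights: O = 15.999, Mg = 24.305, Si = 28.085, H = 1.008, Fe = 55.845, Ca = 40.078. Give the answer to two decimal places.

23.54 weight percent

Formula mass = 0.50×24.305 + 4.50×55.845 + 2×40.078 + 8×28.085 + 24×15.999 + 2×1.008 = 954.283 g/mol, of which 224.680 g is Si.
So Si makes up 224.680/954.283 = 0.2354 of the mass, i.e. 23.54%.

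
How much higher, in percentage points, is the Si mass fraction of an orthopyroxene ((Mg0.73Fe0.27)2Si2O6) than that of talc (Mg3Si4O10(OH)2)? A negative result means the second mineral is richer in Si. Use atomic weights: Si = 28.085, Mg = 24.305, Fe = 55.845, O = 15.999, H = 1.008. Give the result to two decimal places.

-3.83 percentage points

M((Mg0.73Fe0.27)2Si2O6) = 217.806 g/mol, so wt% Si = 56.170/217.806 × 100 = 25.79%.
M(Mg3Si4O10(OH)2) = 379.259 g/mol, so wt% Si = 112.340/379.259 × 100 = 29.62%.
25.79 − 29.62 = -3.83 pp.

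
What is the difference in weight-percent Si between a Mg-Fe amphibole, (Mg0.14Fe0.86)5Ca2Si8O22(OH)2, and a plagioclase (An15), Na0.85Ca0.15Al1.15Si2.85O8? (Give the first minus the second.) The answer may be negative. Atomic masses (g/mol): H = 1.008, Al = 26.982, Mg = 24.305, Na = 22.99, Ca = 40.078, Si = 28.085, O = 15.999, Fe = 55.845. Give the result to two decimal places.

-6.55 percentage points

M((Mg0.14Fe0.86)5Ca2Si8O22(OH)2) = 947.975 g/mol, so wt% Si = 224.680/947.975 × 100 = 23.70%.
M(Na0.85Ca0.15Al1.15Si2.85O8) = 264.617 g/mol, so wt% Si = 80.042/264.617 × 100 = 30.25%.
23.70 − 30.25 = -6.55 pp.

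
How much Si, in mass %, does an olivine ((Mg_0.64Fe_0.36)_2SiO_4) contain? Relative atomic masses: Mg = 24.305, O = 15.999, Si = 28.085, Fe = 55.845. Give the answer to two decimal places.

Formula mass = 1.28·24.305 + 0.72·55.845 + 1·28.085 + 4·15.999 = 163.400 g/mol, of which 28.085 g is Si.
So Si makes up 28.085/163.400 = 0.1719 of the mass, i.e. 17.19%.

17.19 mass %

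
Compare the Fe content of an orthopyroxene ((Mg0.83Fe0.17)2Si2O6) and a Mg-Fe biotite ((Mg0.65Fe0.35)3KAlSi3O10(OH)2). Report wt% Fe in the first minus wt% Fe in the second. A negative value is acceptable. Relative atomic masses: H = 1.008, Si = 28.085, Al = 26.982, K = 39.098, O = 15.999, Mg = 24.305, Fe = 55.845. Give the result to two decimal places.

M((Mg0.83Fe0.17)2Si2O6) = 211.498 g/mol, so wt% Fe = 18.987/211.498 × 100 = 8.98%.
M((Mg0.65Fe0.35)3KAlSi3O10(OH)2) = 450.371 g/mol, so wt% Fe = 58.637/450.371 × 100 = 13.02%.
8.98 − 13.02 = -4.04 pp.

-4.04 percentage points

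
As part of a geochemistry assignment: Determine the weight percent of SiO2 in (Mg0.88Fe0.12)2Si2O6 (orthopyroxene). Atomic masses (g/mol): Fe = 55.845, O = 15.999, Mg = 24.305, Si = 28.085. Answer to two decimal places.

57.68 wt%

Molar mass of (Mg0.88Fe0.12)2Si2O6 = 1.76·24.305 + 0.24·55.845 + 2·28.085 + 6·15.999 = 208.344 g/mol.
Each formula unit contains 2 Si, equivalent to 2/1 = 2.0000 mol SiO2.
M(SiO2) = 1×28.085 + 2×15.999 = 60.083 g/mol.
Mass of SiO2 per formula unit = 2.0000 × 60.083 = 120.166 g.
SiO2 wt% = 120.166 / 208.344 × 100 = 57.68%.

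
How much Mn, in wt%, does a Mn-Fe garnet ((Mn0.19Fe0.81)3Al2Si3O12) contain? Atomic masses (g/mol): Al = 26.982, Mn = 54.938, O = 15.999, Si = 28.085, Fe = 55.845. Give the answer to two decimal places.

6.30 wt%

Formula mass = 0.57*54.938 + 2.43*55.845 + 2*26.982 + 3*28.085 + 12*15.999 = 497.225 g/mol, of which 31.315 g is Mn.
So Mn makes up 31.315/497.225 = 0.0630 of the mass, i.e. 6.30%.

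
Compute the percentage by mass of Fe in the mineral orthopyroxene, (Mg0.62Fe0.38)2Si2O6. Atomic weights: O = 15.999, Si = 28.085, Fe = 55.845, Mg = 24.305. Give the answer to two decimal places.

18.88 mass %

Formula mass = 1.24×24.305 + 0.76×55.845 + 2×28.085 + 6×15.999 = 224.744 g/mol, of which 42.442 g is Fe.
So Fe makes up 42.442/224.744 = 0.1888 of the mass, i.e. 18.88%.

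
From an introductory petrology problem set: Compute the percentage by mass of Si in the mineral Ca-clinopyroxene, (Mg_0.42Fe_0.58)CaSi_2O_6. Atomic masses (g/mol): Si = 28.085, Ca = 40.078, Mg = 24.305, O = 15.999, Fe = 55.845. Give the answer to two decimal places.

Molar mass of (Mg_0.42Fe_0.58)CaSi_2O_6: 0.42*24.305 + 0.58*55.845 + 1*40.078 + 2*28.085 + 6*15.999 = 234.840 g/mol.
Mass of Si per formula unit: 2 × 28.085 = 56.170 g.
Weight fraction Si = 56.170 / 234.840 = 0.2392.

23.92 mass %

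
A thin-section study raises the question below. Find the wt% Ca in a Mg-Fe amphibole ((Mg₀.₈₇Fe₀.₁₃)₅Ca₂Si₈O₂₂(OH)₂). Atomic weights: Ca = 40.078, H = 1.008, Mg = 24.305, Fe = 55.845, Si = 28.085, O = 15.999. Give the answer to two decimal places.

9.62 wt%

M((Mg₀.₈₇Fe₀.₁₃)₅Ca₂Si₈O₂₂(OH)₂) = 832.854 g/mol.
Ca contributes 2 × 40.078 = 80.156 g per mole.
80.156/832.854 = 0.0962 → 9.62%.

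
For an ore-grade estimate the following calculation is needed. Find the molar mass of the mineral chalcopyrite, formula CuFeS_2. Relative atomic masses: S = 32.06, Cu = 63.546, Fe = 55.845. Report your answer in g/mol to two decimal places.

183.51 g/mol

Cu: 1 × 63.546 = 63.5460
Fe: 1 × 55.845 = 55.8450
S: 2 × 32.06 = 64.1200
Summing the contributions gives the formula mass.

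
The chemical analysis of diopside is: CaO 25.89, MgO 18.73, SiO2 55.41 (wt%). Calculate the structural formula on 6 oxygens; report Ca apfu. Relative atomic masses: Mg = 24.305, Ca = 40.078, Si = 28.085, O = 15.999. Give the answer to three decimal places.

CaO (M=56.077): mol = 0.46169; Ca = 0.46169, O = 0.46169.
MgO (M=40.304): mol = 0.46472; Mg = 0.46472, O = 0.46472.
SiO2 (M=60.083): mol = 0.92222; Si = 0.92222, O = 1.84444.
ΣO = 2.77085; factor = 6/ΣO = 2.16540.
Ca apfu = 0.46169 × 2.16540 = 1.000.

1.000 Ca apfu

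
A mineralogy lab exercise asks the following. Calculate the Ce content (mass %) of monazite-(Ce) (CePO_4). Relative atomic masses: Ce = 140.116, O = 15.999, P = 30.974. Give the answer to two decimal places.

59.60 mass %

Formula mass = 1×140.116 + 1×30.974 + 4×15.999 = 235.086 g/mol, of which 140.116 g is Ce.
So Ce makes up 140.116/235.086 = 0.5960 of the mass, i.e. 59.60%.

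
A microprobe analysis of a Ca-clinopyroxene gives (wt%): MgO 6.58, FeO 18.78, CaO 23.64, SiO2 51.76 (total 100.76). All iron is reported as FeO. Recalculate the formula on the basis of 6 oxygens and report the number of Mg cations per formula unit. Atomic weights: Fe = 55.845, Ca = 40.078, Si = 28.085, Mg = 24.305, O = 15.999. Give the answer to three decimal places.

0.381 Mg apfu

MgO (M=40.304): mol = 0.16326; Mg = 0.16326, O = 0.16326.
FeO (M=71.844): mol = 0.26140; Fe = 0.26140, O = 0.26140.
CaO (M=56.077): mol = 0.42156; Ca = 0.42156, O = 0.42156.
SiO2 (M=60.083): mol = 0.86147; Si = 0.86147, O = 1.72294.
ΣO = 2.56916; factor = 6/ΣO = 2.33539.
Mg apfu = 0.16326 × 2.33539 = 0.381.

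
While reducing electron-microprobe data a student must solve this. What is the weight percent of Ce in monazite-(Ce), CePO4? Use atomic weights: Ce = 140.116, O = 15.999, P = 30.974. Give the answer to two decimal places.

59.60 weight percent

Molar mass of CePO4: 1×140.116 + 1×30.974 + 4×15.999 = 235.086 g/mol.
Mass of Ce per formula unit: 1 × 140.116 = 140.116 g.
Weight fraction Ce = 140.116 / 235.086 = 0.5960.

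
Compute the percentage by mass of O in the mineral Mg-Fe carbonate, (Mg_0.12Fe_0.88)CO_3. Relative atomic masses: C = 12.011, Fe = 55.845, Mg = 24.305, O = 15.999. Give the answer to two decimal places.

M((Mg_0.12Fe_0.88)CO_3) = 112.068 g/mol.
O contributes 3 × 15.999 = 47.997 g per mole.
47.997/112.068 = 0.4283 → 42.83%.

42.83 mass %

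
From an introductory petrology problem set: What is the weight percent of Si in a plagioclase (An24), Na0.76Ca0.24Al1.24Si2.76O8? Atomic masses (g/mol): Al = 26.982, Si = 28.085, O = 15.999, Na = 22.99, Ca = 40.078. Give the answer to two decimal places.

29.13 wt%

Formula mass = 0.76·22.99 + 0.24·40.078 + 1.24·26.982 + 2.76·28.085 + 8·15.999 = 266.055 g/mol, of which 77.515 g is Si.
So Si makes up 77.515/266.055 = 0.2913 of the mass, i.e. 29.13%.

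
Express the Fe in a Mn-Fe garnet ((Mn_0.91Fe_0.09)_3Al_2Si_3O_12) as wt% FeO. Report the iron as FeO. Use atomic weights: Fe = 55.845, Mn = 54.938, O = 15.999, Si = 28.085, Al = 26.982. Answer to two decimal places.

3.92 wt%

M((Mn_0.91Fe_0.09)_3Al_2Si_3O_12) = 495.266 g/mol; M(FeO) = 71.844 g/mol.
Moles FeO per formula unit = 0.27 Fe ÷ 1 = 0.2700.
FeO fraction = (0.2700 × 71.844) / 495.266 = 19.398/495.266 = 0.0392.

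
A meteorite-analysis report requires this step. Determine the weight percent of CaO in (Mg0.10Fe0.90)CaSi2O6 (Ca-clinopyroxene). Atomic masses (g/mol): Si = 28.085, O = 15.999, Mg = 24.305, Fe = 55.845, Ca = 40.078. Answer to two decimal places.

22.89 wt%

Formula mass = 244.933 g/mol.
1 Ca → 1.0000 mol CaO per formula unit; M(CaO) = 56.077, so CaO mass = 56.077 g.
56.077/244.933 × 100 = 22.89 wt%.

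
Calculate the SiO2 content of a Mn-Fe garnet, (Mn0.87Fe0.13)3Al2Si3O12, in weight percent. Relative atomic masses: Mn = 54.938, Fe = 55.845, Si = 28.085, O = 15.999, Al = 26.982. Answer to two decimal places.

Molar mass of (Mn0.87Fe0.13)3Al2Si3O12 = 2.61·54.938 + 0.39·55.845 + 2·26.982 + 3·28.085 + 12·15.999 = 495.375 g/mol.
Each formula unit contains 3 Si, equivalent to 3/1 = 3.0000 mol SiO2.
M(SiO2) = 1×28.085 + 2×15.999 = 60.083 g/mol.
Mass of SiO2 per formula unit = 3.0000 × 60.083 = 180.249 g.
SiO2 wt% = 180.249 / 495.375 × 100 = 36.39%.

36.39 wt%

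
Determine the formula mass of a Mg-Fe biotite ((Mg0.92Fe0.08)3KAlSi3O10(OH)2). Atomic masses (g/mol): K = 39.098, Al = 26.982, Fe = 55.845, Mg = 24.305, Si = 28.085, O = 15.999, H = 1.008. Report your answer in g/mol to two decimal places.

424.82 g/mol

Mg: 2.76 × 24.305 = 67.0818
Fe: 0.24 × 55.845 = 13.4028
K: 1 × 39.098 = 39.0980
Al: 1 × 26.982 = 26.9820
Si: 3 × 28.085 = 84.2550
O: 12 × 15.999 = 191.9880
H: 2 × 1.008 = 2.0160
Summing the contributions gives the formula mass.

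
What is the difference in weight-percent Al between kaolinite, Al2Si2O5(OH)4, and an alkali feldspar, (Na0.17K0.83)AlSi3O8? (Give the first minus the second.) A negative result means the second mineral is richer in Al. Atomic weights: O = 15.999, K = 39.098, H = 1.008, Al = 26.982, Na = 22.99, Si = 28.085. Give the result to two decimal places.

M(Al2Si2O5(OH)4) = 258.157 g/mol, so wt% Al = 53.964/258.157 × 100 = 20.90%.
M((Na0.17K0.83)AlSi3O8) = 275.589 g/mol, so wt% Al = 26.982/275.589 × 100 = 9.79%.
20.90 − 9.79 = 11.11 pp.

11.11 percentage points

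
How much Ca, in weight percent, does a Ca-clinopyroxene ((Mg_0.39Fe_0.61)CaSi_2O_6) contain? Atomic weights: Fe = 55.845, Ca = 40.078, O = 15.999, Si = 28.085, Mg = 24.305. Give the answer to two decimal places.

17.00 weight percent

Molar mass of (Mg_0.39Fe_0.61)CaSi_2O_6: 0.39·24.305 + 0.61·55.845 + 1·40.078 + 2·28.085 + 6·15.999 = 235.786 g/mol.
Mass of Ca per formula unit: 1 × 40.078 = 40.078 g.
Weight fraction Ca = 40.078 / 235.786 = 0.1700.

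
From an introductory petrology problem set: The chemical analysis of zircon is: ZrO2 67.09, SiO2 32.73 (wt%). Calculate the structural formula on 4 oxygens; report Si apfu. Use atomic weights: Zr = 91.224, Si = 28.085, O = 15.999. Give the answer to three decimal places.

ZrO2 (M=123.222): mol = 0.54446; Zr = 0.54446, O = 1.08892.
SiO2 (M=60.083): mol = 0.54475; Si = 0.54475, O = 1.08950.
ΣO = 2.17842; factor = 4/ΣO = 1.83619.
Si apfu = 0.54475 × 1.83619 = 1.000.

1.000 Si apfu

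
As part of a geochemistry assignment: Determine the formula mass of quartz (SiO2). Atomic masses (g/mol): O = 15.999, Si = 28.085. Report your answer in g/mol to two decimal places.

60.08 g/mol

The formula mass is the sum 1*28.085 + 2*15.999.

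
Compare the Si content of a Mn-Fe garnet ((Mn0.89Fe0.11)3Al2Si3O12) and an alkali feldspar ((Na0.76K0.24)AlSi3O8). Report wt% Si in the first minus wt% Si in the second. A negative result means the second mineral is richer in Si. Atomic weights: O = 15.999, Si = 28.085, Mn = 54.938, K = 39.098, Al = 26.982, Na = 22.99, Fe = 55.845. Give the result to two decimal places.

-14.65 percentage points

Si in (Mn0.89Fe0.11)3Al2Si3O12: molar mass 495.320 g/mol; 3×28.085 = 84.255 g → 17.01 wt%.
Si in (Na0.76K0.24)AlSi3O8: molar mass 266.085 g/mol; 3×28.085 = 84.255 g → 31.66 wt%.
Difference = 17.01 − 31.66 = -14.65 percentage points.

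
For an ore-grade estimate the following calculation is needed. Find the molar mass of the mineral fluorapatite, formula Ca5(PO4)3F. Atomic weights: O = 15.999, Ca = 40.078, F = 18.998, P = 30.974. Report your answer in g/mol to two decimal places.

Ca: 5 × 40.078 = 200.3900
P: 3 × 30.974 = 92.9220
O: 12 × 15.999 = 191.9880
F: 1 × 18.998 = 18.9980
Summing the contributions gives the formula mass.

504.30 g/mol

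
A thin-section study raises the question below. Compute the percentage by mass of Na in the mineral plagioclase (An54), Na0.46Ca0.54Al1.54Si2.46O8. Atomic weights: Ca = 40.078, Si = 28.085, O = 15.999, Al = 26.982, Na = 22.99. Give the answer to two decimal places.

Molar mass of Na0.46Ca0.54Al1.54Si2.46O8: 0.46×22.99 + 0.54×40.078 + 1.54×26.982 + 2.46×28.085 + 8×15.999 = 270.851 g/mol.
Mass of Na per formula unit: 0.46 × 22.99 = 10.575 g.
Weight fraction Na = 10.575 / 270.851 = 0.0390.

3.90 weight percent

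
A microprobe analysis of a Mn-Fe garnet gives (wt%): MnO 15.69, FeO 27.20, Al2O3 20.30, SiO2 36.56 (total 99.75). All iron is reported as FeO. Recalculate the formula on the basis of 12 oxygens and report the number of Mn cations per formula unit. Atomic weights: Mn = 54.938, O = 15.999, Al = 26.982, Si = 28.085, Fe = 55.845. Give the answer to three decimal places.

1.099 Mn apfu

MnO: 15.69/70.937 = 0.22118 mol → 0.22118 mol Mn, 0.22118 mol O.
FeO: 27.20/71.844 = 0.37860 mol → 0.37860 mol Fe, 0.37860 mol O.
Al2O3: 20.30/101.961 = 0.19910 mol → 0.39820 mol Al, 0.59730 mol O.
SiO2: 36.56/60.083 = 0.60849 mol → 0.60849 mol Si, 1.21698 mol O.
Total oxygen = 2.41406 mol. Normalization factor = 12/2.41406 = 4.97088.
Mn per 12 O = 0.22118 × 4.97088 = 1.099.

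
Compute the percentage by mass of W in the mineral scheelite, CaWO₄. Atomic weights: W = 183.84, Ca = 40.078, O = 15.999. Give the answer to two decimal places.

M(CaWO₄) = 287.914 g/mol.
W contributes 1 × 183.84 = 183.840 g per mole.
183.840/287.914 = 0.6385 → 63.85%.

63.85 wt%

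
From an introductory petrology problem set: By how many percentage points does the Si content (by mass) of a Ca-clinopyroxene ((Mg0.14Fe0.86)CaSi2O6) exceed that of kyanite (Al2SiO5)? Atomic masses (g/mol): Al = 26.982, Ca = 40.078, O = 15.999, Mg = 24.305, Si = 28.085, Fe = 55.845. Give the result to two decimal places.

5.72 percentage points

First mineral: 56.170 g Si in 243.671 g formula = 23.05 wt% Si.
Second mineral: 28.085 g Si in 162.044 g formula = 17.33 wt% Si.
23.05% − 17.33% gives a difference of 5.72 percentage points.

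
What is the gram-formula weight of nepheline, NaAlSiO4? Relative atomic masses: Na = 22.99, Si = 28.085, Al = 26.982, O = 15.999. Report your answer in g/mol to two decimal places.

142.05 g/mol

Na: 1 × 22.99 = 22.9900
Al: 1 × 26.982 = 26.9820
Si: 1 × 28.085 = 28.0850
O: 4 × 15.999 = 63.9960
Summing the contributions gives the formula mass.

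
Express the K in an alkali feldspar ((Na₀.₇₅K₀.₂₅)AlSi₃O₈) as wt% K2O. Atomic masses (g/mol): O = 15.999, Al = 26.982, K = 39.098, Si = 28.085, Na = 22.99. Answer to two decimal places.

4.42 wt%

M((Na₀.₇₅K₀.₂₅)AlSi₃O₈) = 266.246 g/mol; M(K2O) = 94.195 g/mol.
Moles K2O per formula unit = 0.25 K ÷ 2 = 0.1250.
K2O fraction = (0.1250 × 94.195) / 266.246 = 11.774/266.246 = 0.0442.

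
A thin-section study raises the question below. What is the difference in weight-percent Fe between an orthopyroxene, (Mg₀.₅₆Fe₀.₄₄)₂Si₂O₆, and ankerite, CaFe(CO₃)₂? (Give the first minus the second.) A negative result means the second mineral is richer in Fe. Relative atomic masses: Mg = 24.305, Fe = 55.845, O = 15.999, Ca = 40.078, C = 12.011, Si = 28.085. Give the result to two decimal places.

M((Mg₀.₅₆Fe₀.₄₄)₂Si₂O₆) = 228.529 g/mol, so wt% Fe = 49.144/228.529 × 100 = 21.50%.
M(CaFe(CO₃)₂) = 215.939 g/mol, so wt% Fe = 55.845/215.939 × 100 = 25.86%.
21.50 − 25.86 = -4.36 pp.

-4.36 percentage points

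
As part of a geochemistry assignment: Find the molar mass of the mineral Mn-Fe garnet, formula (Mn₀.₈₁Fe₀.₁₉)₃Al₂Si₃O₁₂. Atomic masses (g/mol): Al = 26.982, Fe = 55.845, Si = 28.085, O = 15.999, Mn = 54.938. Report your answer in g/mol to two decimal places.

The formula mass is the sum 2.43(54.938) + 0.57(55.845) + 2(26.982) + 3(28.085) + 12(15.999).

495.54 g/mol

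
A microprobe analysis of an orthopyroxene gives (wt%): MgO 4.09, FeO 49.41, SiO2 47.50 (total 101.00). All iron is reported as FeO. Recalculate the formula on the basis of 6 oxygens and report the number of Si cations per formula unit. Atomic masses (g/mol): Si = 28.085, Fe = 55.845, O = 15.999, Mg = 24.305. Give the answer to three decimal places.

4.09 wt% MgO ÷ 40.304 g/mol = 0.10148 mol, giving 0.10148 Mg and 0.10148 O.
49.41 wt% FeO ÷ 71.844 g/mol = 0.68774 mol, giving 0.68774 Fe and 0.68774 O.
47.50 wt% SiO2 ÷ 60.083 g/mol = 0.79057 mol, giving 0.79057 Si and 1.58114 O.
Oxygen sums to 2.37036; scaling by 6/2.37036 = 2.53126 puts the formula on 6 O.
Si: 0.79057 × 2.53126 = 2.001 atoms per formula unit.

2.001 Si apfu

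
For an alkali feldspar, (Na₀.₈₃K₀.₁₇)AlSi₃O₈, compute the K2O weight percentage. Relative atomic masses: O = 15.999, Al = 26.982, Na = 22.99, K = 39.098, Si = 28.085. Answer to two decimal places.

3.02 wt%

M((Na₀.₈₃K₀.₁₇)AlSi₃O₈) = 264.957 g/mol; M(K2O) = 94.195 g/mol.
Moles K2O per formula unit = 0.17 K ÷ 2 = 0.0850.
K2O fraction = (0.0850 × 94.195) / 264.957 = 8.007/264.957 = 0.0302.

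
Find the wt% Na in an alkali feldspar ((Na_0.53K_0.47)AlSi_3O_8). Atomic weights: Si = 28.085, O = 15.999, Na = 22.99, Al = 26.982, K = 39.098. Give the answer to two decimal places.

4.52 wt%

M((Na_0.53K_0.47)AlSi_3O_8) = 269.790 g/mol.
Na contributes 0.53 × 22.99 = 12.185 g per mole.
12.185/269.790 = 0.0452 → 4.52%.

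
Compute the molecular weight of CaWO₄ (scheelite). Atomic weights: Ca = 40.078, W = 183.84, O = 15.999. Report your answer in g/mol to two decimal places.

287.91 g/mol

M = 1·40.078 + 1·183.84 + 4·15.999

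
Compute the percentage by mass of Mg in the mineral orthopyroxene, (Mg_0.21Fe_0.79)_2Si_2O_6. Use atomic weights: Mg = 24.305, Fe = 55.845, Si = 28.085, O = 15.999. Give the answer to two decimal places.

M((Mg_0.21Fe_0.79)_2Si_2O_6) = 250.607 g/mol.
Mg contributes 0.42 × 24.305 = 10.208 g per mole.
10.208/250.607 = 0.0407 → 4.07%.

4.07 wt%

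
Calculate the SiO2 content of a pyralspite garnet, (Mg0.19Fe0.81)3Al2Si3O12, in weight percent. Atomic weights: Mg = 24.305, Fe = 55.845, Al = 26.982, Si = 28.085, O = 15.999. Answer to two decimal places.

37.57 wt%

M((Mg0.19Fe0.81)3Al2Si3O12) = 479.764 g/mol; M(SiO2) = 60.083 g/mol.
Moles SiO2 per formula unit = 3 Si ÷ 1 = 3.0000.
SiO2 fraction = (3.0000 × 60.083) / 479.764 = 180.249/479.764 = 0.3757.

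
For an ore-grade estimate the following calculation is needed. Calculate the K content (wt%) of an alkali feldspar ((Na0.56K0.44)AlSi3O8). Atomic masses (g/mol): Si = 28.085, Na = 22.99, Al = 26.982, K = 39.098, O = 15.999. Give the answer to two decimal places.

6.39 wt%

Formula mass = 0.56·22.99 + 0.44·39.098 + 1·26.982 + 3·28.085 + 8·15.999 = 269.307 g/mol, of which 17.203 g is K.
So K makes up 17.203/269.307 = 0.0639 of the mass, i.e. 6.39%.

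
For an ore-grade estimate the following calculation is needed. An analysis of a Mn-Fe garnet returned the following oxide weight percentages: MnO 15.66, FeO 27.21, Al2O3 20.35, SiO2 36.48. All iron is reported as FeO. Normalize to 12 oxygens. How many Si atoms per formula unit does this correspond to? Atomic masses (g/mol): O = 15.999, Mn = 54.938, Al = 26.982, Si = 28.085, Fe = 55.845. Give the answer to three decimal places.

MnO (M=70.937): mol = 0.22076; Mn = 0.22076, O = 0.22076.
FeO (M=71.844): mol = 0.37874; Fe = 0.37874, O = 0.37874.
Al2O3 (M=101.961): mol = 0.19959; Al = 0.39918, O = 0.59877.
SiO2 (M=60.083): mol = 0.60716; Si = 0.60716, O = 1.21432.
ΣO = 2.41259; factor = 12/ΣO = 4.97391.
Si apfu = 0.60716 × 4.97391 = 3.020.

3.020 Si apfu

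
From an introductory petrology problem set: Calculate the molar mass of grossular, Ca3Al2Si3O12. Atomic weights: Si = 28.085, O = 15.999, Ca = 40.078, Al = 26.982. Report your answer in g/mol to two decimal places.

M = 3×40.078 + 2×26.982 + 3×28.085 + 12×15.999

450.44 g/mol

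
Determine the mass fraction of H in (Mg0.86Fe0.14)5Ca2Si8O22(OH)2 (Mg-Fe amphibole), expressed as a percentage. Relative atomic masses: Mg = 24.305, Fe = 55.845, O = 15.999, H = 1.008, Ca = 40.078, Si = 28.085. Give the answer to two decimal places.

0.24 mass %

Formula mass = 4.30×24.305 + 0.70×55.845 + 2×40.078 + 8×28.085 + 24×15.999 + 2×1.008 = 834.431 g/mol, of which 2.016 g is H.
So H makes up 2.016/834.431 = 0.0024 of the mass, i.e. 0.24%.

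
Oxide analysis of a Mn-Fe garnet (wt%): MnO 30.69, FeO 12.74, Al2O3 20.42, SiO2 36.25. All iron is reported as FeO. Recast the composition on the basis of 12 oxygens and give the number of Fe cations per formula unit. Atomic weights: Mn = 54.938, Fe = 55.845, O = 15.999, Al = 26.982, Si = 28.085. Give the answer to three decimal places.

30.69 wt% MnO ÷ 70.937 g/mol = 0.43264 mol, giving 0.43264 Mn and 0.43264 O.
12.74 wt% FeO ÷ 71.844 g/mol = 0.17733 mol, giving 0.17733 Fe and 0.17733 O.
20.42 wt% Al2O3 ÷ 101.961 g/mol = 0.20027 mol, giving 0.40054 Al and 0.60081 O.
36.25 wt% SiO2 ÷ 60.083 g/mol = 0.60333 mol, giving 0.60333 Si and 1.20666 O.
Oxygen sums to 2.41744; scaling by 12/2.41744 = 4.96393 puts the formula on 12 O.
Fe: 0.17733 × 4.96393 = 0.880 atoms per formula unit.

0.880 Fe apfu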